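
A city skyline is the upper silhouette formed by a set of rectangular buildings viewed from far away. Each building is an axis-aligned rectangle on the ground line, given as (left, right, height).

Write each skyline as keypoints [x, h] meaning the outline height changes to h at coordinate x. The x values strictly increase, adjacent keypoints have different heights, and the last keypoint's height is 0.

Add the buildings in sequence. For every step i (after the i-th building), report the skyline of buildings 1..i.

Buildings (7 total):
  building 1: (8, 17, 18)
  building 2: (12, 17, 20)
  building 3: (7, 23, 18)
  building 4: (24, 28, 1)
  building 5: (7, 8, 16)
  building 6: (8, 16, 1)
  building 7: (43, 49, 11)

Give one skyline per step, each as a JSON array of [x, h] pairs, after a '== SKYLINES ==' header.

== SKYLINES ==
[[8,18],[17,0]]
[[8,18],[12,20],[17,0]]
[[7,18],[12,20],[17,18],[23,0]]
[[7,18],[12,20],[17,18],[23,0],[24,1],[28,0]]
[[7,18],[12,20],[17,18],[23,0],[24,1],[28,0]]
[[7,18],[12,20],[17,18],[23,0],[24,1],[28,0]]
[[7,18],[12,20],[17,18],[23,0],[24,1],[28,0],[43,11],[49,0]]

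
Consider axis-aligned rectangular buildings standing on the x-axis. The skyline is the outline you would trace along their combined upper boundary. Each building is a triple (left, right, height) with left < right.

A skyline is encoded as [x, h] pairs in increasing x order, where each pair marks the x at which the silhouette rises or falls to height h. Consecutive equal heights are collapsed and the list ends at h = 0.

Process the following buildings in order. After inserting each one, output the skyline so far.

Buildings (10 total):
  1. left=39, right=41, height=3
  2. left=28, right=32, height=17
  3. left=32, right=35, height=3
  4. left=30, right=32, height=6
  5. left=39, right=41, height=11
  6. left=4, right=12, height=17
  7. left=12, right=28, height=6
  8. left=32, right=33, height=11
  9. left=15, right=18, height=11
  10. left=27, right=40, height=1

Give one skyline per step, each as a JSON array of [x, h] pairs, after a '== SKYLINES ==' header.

== SKYLINES ==
[[39,3],[41,0]]
[[28,17],[32,0],[39,3],[41,0]]
[[28,17],[32,3],[35,0],[39,3],[41,0]]
[[28,17],[32,3],[35,0],[39,3],[41,0]]
[[28,17],[32,3],[35,0],[39,11],[41,0]]
[[4,17],[12,0],[28,17],[32,3],[35,0],[39,11],[41,0]]
[[4,17],[12,6],[28,17],[32,3],[35,0],[39,11],[41,0]]
[[4,17],[12,6],[28,17],[32,11],[33,3],[35,0],[39,11],[41,0]]
[[4,17],[12,6],[15,11],[18,6],[28,17],[32,11],[33,3],[35,0],[39,11],[41,0]]
[[4,17],[12,6],[15,11],[18,6],[28,17],[32,11],[33,3],[35,1],[39,11],[41,0]]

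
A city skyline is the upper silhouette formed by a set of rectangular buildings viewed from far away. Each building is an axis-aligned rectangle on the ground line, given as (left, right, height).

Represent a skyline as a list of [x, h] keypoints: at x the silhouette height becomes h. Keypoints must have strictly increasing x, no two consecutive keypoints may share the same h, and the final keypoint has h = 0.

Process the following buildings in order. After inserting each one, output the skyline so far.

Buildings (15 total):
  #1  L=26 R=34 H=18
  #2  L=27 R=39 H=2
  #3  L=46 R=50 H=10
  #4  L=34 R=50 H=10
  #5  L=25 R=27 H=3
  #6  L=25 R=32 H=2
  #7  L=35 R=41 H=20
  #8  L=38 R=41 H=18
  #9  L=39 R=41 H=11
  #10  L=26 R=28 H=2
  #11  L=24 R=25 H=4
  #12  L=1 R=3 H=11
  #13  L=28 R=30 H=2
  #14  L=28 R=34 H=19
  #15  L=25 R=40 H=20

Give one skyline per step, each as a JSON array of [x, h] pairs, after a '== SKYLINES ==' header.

== SKYLINES ==
[[26,18],[34,0]]
[[26,18],[34,2],[39,0]]
[[26,18],[34,2],[39,0],[46,10],[50,0]]
[[26,18],[34,10],[50,0]]
[[25,3],[26,18],[34,10],[50,0]]
[[25,3],[26,18],[34,10],[50,0]]
[[25,3],[26,18],[34,10],[35,20],[41,10],[50,0]]
[[25,3],[26,18],[34,10],[35,20],[41,10],[50,0]]
[[25,3],[26,18],[34,10],[35,20],[41,10],[50,0]]
[[25,3],[26,18],[34,10],[35,20],[41,10],[50,0]]
[[24,4],[25,3],[26,18],[34,10],[35,20],[41,10],[50,0]]
[[1,11],[3,0],[24,4],[25,3],[26,18],[34,10],[35,20],[41,10],[50,0]]
[[1,11],[3,0],[24,4],[25,3],[26,18],[34,10],[35,20],[41,10],[50,0]]
[[1,11],[3,0],[24,4],[25,3],[26,18],[28,19],[34,10],[35,20],[41,10],[50,0]]
[[1,11],[3,0],[24,4],[25,20],[41,10],[50,0]]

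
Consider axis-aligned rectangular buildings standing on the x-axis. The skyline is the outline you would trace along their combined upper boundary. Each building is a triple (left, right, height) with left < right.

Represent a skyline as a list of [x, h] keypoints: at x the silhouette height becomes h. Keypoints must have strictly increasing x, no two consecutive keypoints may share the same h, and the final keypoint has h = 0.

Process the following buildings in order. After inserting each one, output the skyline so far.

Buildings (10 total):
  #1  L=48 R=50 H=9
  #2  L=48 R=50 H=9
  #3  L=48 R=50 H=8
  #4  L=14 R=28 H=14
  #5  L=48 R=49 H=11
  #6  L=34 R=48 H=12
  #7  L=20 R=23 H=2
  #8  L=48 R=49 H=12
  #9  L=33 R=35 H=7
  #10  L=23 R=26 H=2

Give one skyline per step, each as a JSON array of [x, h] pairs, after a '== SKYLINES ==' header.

== SKYLINES ==
[[48,9],[50,0]]
[[48,9],[50,0]]
[[48,9],[50,0]]
[[14,14],[28,0],[48,9],[50,0]]
[[14,14],[28,0],[48,11],[49,9],[50,0]]
[[14,14],[28,0],[34,12],[48,11],[49,9],[50,0]]
[[14,14],[28,0],[34,12],[48,11],[49,9],[50,0]]
[[14,14],[28,0],[34,12],[49,9],[50,0]]
[[14,14],[28,0],[33,7],[34,12],[49,9],[50,0]]
[[14,14],[28,0],[33,7],[34,12],[49,9],[50,0]]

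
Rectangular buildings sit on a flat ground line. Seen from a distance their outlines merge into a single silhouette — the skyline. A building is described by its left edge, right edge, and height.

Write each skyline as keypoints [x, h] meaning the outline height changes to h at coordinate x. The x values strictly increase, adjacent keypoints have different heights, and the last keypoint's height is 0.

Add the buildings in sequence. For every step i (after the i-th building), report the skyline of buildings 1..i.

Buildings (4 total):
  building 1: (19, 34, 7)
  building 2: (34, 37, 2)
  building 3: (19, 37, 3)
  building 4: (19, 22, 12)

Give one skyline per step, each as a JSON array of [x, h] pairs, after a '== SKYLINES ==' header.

== SKYLINES ==
[[19,7],[34,0]]
[[19,7],[34,2],[37,0]]
[[19,7],[34,3],[37,0]]
[[19,12],[22,7],[34,3],[37,0]]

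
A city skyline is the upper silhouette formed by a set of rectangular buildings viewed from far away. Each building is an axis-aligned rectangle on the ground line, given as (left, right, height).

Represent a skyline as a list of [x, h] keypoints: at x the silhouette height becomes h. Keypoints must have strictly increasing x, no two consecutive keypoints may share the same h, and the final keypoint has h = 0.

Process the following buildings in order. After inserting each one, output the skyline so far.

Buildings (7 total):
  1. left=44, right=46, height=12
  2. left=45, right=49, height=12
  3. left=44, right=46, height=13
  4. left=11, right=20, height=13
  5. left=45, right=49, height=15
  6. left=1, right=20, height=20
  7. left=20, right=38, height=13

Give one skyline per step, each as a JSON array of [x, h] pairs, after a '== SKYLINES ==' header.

== SKYLINES ==
[[44,12],[46,0]]
[[44,12],[49,0]]
[[44,13],[46,12],[49,0]]
[[11,13],[20,0],[44,13],[46,12],[49,0]]
[[11,13],[20,0],[44,13],[45,15],[49,0]]
[[1,20],[20,0],[44,13],[45,15],[49,0]]
[[1,20],[20,13],[38,0],[44,13],[45,15],[49,0]]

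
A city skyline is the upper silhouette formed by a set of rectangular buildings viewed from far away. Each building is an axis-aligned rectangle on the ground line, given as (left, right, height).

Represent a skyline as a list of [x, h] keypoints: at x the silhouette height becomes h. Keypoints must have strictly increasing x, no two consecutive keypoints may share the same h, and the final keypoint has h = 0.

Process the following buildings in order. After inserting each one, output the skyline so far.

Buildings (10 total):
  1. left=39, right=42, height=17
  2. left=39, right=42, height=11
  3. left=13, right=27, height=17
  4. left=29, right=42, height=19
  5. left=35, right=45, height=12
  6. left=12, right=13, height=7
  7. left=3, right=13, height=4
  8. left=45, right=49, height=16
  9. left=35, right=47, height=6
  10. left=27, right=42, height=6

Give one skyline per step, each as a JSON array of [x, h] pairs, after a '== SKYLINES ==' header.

== SKYLINES ==
[[39,17],[42,0]]
[[39,17],[42,0]]
[[13,17],[27,0],[39,17],[42,0]]
[[13,17],[27,0],[29,19],[42,0]]
[[13,17],[27,0],[29,19],[42,12],[45,0]]
[[12,7],[13,17],[27,0],[29,19],[42,12],[45,0]]
[[3,4],[12,7],[13,17],[27,0],[29,19],[42,12],[45,0]]
[[3,4],[12,7],[13,17],[27,0],[29,19],[42,12],[45,16],[49,0]]
[[3,4],[12,7],[13,17],[27,0],[29,19],[42,12],[45,16],[49,0]]
[[3,4],[12,7],[13,17],[27,6],[29,19],[42,12],[45,16],[49,0]]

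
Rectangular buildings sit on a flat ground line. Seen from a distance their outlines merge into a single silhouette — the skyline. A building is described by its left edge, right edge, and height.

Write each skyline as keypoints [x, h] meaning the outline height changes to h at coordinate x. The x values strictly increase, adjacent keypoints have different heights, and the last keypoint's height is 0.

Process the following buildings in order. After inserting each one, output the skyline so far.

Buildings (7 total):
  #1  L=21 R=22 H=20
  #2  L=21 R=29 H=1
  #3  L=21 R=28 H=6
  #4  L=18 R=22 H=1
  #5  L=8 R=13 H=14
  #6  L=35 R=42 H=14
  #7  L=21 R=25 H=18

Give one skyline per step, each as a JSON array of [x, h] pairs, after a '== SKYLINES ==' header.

== SKYLINES ==
[[21,20],[22,0]]
[[21,20],[22,1],[29,0]]
[[21,20],[22,6],[28,1],[29,0]]
[[18,1],[21,20],[22,6],[28,1],[29,0]]
[[8,14],[13,0],[18,1],[21,20],[22,6],[28,1],[29,0]]
[[8,14],[13,0],[18,1],[21,20],[22,6],[28,1],[29,0],[35,14],[42,0]]
[[8,14],[13,0],[18,1],[21,20],[22,18],[25,6],[28,1],[29,0],[35,14],[42,0]]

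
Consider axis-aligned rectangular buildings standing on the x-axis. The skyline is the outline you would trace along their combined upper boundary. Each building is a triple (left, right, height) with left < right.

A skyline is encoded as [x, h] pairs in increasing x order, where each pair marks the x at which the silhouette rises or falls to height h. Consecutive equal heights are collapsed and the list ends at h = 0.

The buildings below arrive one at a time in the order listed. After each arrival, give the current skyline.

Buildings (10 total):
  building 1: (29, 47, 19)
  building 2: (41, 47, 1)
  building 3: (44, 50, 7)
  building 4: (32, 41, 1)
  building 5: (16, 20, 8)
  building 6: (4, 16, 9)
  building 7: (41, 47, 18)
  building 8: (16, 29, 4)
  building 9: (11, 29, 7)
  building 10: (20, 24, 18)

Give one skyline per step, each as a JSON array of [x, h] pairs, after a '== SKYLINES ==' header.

== SKYLINES ==
[[29,19],[47,0]]
[[29,19],[47,0]]
[[29,19],[47,7],[50,0]]
[[29,19],[47,7],[50,0]]
[[16,8],[20,0],[29,19],[47,7],[50,0]]
[[4,9],[16,8],[20,0],[29,19],[47,7],[50,0]]
[[4,9],[16,8],[20,0],[29,19],[47,7],[50,0]]
[[4,9],[16,8],[20,4],[29,19],[47,7],[50,0]]
[[4,9],[16,8],[20,7],[29,19],[47,7],[50,0]]
[[4,9],[16,8],[20,18],[24,7],[29,19],[47,7],[50,0]]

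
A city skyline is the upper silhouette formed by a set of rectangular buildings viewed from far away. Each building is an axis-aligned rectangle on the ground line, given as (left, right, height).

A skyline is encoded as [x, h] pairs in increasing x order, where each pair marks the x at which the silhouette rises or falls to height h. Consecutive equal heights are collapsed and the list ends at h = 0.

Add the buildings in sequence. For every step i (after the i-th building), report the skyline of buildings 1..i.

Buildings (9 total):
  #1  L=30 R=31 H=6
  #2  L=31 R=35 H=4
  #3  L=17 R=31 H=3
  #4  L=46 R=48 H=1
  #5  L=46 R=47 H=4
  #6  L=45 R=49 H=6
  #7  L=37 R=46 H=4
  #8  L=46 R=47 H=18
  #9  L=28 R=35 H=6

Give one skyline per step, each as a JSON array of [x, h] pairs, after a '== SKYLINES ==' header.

== SKYLINES ==
[[30,6],[31,0]]
[[30,6],[31,4],[35,0]]
[[17,3],[30,6],[31,4],[35,0]]
[[17,3],[30,6],[31,4],[35,0],[46,1],[48,0]]
[[17,3],[30,6],[31,4],[35,0],[46,4],[47,1],[48,0]]
[[17,3],[30,6],[31,4],[35,0],[45,6],[49,0]]
[[17,3],[30,6],[31,4],[35,0],[37,4],[45,6],[49,0]]
[[17,3],[30,6],[31,4],[35,0],[37,4],[45,6],[46,18],[47,6],[49,0]]
[[17,3],[28,6],[35,0],[37,4],[45,6],[46,18],[47,6],[49,0]]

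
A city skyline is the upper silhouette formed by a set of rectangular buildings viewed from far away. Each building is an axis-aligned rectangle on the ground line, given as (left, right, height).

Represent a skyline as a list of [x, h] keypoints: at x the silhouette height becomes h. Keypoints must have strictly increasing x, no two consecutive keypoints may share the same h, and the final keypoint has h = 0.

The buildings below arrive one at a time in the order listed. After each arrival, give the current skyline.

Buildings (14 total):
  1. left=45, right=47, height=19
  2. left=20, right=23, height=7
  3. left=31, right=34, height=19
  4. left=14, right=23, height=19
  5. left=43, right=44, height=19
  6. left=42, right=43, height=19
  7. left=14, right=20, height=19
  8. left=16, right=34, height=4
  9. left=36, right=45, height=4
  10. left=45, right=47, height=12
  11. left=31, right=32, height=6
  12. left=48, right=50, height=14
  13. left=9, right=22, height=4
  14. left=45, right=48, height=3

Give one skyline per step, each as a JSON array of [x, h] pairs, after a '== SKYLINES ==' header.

== SKYLINES ==
[[45,19],[47,0]]
[[20,7],[23,0],[45,19],[47,0]]
[[20,7],[23,0],[31,19],[34,0],[45,19],[47,0]]
[[14,19],[23,0],[31,19],[34,0],[45,19],[47,0]]
[[14,19],[23,0],[31,19],[34,0],[43,19],[44,0],[45,19],[47,0]]
[[14,19],[23,0],[31,19],[34,0],[42,19],[44,0],[45,19],[47,0]]
[[14,19],[23,0],[31,19],[34,0],[42,19],[44,0],[45,19],[47,0]]
[[14,19],[23,4],[31,19],[34,0],[42,19],[44,0],[45,19],[47,0]]
[[14,19],[23,4],[31,19],[34,0],[36,4],[42,19],[44,4],[45,19],[47,0]]
[[14,19],[23,4],[31,19],[34,0],[36,4],[42,19],[44,4],[45,19],[47,0]]
[[14,19],[23,4],[31,19],[34,0],[36,4],[42,19],[44,4],[45,19],[47,0]]
[[14,19],[23,4],[31,19],[34,0],[36,4],[42,19],[44,4],[45,19],[47,0],[48,14],[50,0]]
[[9,4],[14,19],[23,4],[31,19],[34,0],[36,4],[42,19],[44,4],[45,19],[47,0],[48,14],[50,0]]
[[9,4],[14,19],[23,4],[31,19],[34,0],[36,4],[42,19],[44,4],[45,19],[47,3],[48,14],[50,0]]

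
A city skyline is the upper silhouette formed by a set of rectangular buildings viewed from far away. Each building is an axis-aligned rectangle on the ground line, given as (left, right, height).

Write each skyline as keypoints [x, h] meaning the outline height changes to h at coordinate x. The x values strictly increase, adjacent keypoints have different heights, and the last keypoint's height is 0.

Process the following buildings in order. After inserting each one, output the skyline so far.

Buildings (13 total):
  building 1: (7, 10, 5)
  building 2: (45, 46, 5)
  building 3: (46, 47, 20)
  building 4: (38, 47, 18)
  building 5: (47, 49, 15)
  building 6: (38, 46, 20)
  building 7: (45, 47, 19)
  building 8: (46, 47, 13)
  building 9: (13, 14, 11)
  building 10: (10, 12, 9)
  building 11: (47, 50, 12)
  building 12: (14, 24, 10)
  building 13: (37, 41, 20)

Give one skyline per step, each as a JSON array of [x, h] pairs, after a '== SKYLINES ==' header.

== SKYLINES ==
[[7,5],[10,0]]
[[7,5],[10,0],[45,5],[46,0]]
[[7,5],[10,0],[45,5],[46,20],[47,0]]
[[7,5],[10,0],[38,18],[46,20],[47,0]]
[[7,5],[10,0],[38,18],[46,20],[47,15],[49,0]]
[[7,5],[10,0],[38,20],[47,15],[49,0]]
[[7,5],[10,0],[38,20],[47,15],[49,0]]
[[7,5],[10,0],[38,20],[47,15],[49,0]]
[[7,5],[10,0],[13,11],[14,0],[38,20],[47,15],[49,0]]
[[7,5],[10,9],[12,0],[13,11],[14,0],[38,20],[47,15],[49,0]]
[[7,5],[10,9],[12,0],[13,11],[14,0],[38,20],[47,15],[49,12],[50,0]]
[[7,5],[10,9],[12,0],[13,11],[14,10],[24,0],[38,20],[47,15],[49,12],[50,0]]
[[7,5],[10,9],[12,0],[13,11],[14,10],[24,0],[37,20],[47,15],[49,12],[50,0]]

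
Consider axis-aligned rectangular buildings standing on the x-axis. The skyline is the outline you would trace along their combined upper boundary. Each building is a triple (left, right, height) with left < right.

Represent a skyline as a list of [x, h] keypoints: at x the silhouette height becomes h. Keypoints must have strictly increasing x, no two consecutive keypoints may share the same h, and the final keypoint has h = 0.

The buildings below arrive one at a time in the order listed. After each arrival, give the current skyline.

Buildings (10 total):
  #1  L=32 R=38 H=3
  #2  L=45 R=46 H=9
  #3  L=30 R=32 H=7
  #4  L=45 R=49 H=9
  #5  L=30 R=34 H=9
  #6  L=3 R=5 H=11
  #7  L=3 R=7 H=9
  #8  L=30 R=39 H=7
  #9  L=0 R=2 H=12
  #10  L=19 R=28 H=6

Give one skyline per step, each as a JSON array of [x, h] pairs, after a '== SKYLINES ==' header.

== SKYLINES ==
[[32,3],[38,0]]
[[32,3],[38,0],[45,9],[46,0]]
[[30,7],[32,3],[38,0],[45,9],[46,0]]
[[30,7],[32,3],[38,0],[45,9],[49,0]]
[[30,9],[34,3],[38,0],[45,9],[49,0]]
[[3,11],[5,0],[30,9],[34,3],[38,0],[45,9],[49,0]]
[[3,11],[5,9],[7,0],[30,9],[34,3],[38,0],[45,9],[49,0]]
[[3,11],[5,9],[7,0],[30,9],[34,7],[39,0],[45,9],[49,0]]
[[0,12],[2,0],[3,11],[5,9],[7,0],[30,9],[34,7],[39,0],[45,9],[49,0]]
[[0,12],[2,0],[3,11],[5,9],[7,0],[19,6],[28,0],[30,9],[34,7],[39,0],[45,9],[49,0]]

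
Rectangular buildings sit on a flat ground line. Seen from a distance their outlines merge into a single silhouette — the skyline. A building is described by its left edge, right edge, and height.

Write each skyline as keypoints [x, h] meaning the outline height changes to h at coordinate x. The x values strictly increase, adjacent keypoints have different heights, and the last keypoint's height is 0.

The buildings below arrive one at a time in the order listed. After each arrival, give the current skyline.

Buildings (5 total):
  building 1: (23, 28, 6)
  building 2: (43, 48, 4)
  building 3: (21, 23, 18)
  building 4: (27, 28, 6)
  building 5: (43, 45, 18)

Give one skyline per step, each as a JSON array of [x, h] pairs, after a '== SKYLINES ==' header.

== SKYLINES ==
[[23,6],[28,0]]
[[23,6],[28,0],[43,4],[48,0]]
[[21,18],[23,6],[28,0],[43,4],[48,0]]
[[21,18],[23,6],[28,0],[43,4],[48,0]]
[[21,18],[23,6],[28,0],[43,18],[45,4],[48,0]]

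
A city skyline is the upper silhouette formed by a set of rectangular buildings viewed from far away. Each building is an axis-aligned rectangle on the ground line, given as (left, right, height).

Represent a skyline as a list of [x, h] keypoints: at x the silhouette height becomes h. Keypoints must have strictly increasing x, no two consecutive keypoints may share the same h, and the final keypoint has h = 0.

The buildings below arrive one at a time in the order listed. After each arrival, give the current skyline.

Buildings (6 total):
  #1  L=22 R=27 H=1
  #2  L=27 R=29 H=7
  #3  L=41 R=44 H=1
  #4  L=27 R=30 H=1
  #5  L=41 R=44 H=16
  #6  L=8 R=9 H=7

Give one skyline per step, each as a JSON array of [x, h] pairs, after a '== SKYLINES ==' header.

== SKYLINES ==
[[22,1],[27,0]]
[[22,1],[27,7],[29,0]]
[[22,1],[27,7],[29,0],[41,1],[44,0]]
[[22,1],[27,7],[29,1],[30,0],[41,1],[44,0]]
[[22,1],[27,7],[29,1],[30,0],[41,16],[44,0]]
[[8,7],[9,0],[22,1],[27,7],[29,1],[30,0],[41,16],[44,0]]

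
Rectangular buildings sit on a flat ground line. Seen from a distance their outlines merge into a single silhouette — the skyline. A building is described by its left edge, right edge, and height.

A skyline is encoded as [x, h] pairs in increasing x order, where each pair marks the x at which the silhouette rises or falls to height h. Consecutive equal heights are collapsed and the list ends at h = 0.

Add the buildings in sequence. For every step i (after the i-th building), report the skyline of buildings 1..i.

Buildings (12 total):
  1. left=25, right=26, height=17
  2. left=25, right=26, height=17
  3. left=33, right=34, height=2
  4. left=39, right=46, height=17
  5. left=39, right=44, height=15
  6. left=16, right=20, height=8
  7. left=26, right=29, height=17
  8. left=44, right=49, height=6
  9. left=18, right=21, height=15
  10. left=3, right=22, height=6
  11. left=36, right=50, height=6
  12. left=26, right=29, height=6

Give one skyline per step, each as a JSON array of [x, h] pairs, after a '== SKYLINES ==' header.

== SKYLINES ==
[[25,17],[26,0]]
[[25,17],[26,0]]
[[25,17],[26,0],[33,2],[34,0]]
[[25,17],[26,0],[33,2],[34,0],[39,17],[46,0]]
[[25,17],[26,0],[33,2],[34,0],[39,17],[46,0]]
[[16,8],[20,0],[25,17],[26,0],[33,2],[34,0],[39,17],[46,0]]
[[16,8],[20,0],[25,17],[29,0],[33,2],[34,0],[39,17],[46,0]]
[[16,8],[20,0],[25,17],[29,0],[33,2],[34,0],[39,17],[46,6],[49,0]]
[[16,8],[18,15],[21,0],[25,17],[29,0],[33,2],[34,0],[39,17],[46,6],[49,0]]
[[3,6],[16,8],[18,15],[21,6],[22,0],[25,17],[29,0],[33,2],[34,0],[39,17],[46,6],[49,0]]
[[3,6],[16,8],[18,15],[21,6],[22,0],[25,17],[29,0],[33,2],[34,0],[36,6],[39,17],[46,6],[50,0]]
[[3,6],[16,8],[18,15],[21,6],[22,0],[25,17],[29,0],[33,2],[34,0],[36,6],[39,17],[46,6],[50,0]]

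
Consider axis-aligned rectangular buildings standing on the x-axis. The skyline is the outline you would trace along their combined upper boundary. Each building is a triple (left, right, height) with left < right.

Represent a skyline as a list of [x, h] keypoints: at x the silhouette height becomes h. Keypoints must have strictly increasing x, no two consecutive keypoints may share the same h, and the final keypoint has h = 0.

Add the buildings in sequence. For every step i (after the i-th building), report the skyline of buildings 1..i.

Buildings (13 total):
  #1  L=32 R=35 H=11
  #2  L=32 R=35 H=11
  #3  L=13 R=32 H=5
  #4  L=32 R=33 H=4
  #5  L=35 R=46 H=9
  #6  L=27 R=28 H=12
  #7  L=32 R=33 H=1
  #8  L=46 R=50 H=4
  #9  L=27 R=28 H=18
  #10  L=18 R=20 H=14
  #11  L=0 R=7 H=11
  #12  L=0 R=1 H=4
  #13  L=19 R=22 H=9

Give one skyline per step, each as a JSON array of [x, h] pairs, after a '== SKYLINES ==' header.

== SKYLINES ==
[[32,11],[35,0]]
[[32,11],[35,0]]
[[13,5],[32,11],[35,0]]
[[13,5],[32,11],[35,0]]
[[13,5],[32,11],[35,9],[46,0]]
[[13,5],[27,12],[28,5],[32,11],[35,9],[46,0]]
[[13,5],[27,12],[28,5],[32,11],[35,9],[46,0]]
[[13,5],[27,12],[28,5],[32,11],[35,9],[46,4],[50,0]]
[[13,5],[27,18],[28,5],[32,11],[35,9],[46,4],[50,0]]
[[13,5],[18,14],[20,5],[27,18],[28,5],[32,11],[35,9],[46,4],[50,0]]
[[0,11],[7,0],[13,5],[18,14],[20,5],[27,18],[28,5],[32,11],[35,9],[46,4],[50,0]]
[[0,11],[7,0],[13,5],[18,14],[20,5],[27,18],[28,5],[32,11],[35,9],[46,4],[50,0]]
[[0,11],[7,0],[13,5],[18,14],[20,9],[22,5],[27,18],[28,5],[32,11],[35,9],[46,4],[50,0]]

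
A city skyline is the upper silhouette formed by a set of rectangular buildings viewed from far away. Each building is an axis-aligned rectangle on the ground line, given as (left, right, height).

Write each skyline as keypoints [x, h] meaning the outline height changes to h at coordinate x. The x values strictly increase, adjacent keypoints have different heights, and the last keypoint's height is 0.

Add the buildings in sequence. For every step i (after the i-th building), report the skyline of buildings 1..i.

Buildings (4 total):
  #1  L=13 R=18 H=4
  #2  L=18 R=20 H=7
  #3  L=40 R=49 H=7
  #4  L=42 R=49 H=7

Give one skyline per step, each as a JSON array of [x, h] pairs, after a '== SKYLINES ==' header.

== SKYLINES ==
[[13,4],[18,0]]
[[13,4],[18,7],[20,0]]
[[13,4],[18,7],[20,0],[40,7],[49,0]]
[[13,4],[18,7],[20,0],[40,7],[49,0]]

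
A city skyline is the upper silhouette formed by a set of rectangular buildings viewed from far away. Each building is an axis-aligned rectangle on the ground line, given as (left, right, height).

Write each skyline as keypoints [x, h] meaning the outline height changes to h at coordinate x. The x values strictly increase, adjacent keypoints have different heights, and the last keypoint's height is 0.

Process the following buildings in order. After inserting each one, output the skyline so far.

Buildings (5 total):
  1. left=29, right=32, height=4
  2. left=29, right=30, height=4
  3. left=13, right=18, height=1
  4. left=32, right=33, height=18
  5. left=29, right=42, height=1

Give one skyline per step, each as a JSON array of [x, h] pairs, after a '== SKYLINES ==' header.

== SKYLINES ==
[[29,4],[32,0]]
[[29,4],[32,0]]
[[13,1],[18,0],[29,4],[32,0]]
[[13,1],[18,0],[29,4],[32,18],[33,0]]
[[13,1],[18,0],[29,4],[32,18],[33,1],[42,0]]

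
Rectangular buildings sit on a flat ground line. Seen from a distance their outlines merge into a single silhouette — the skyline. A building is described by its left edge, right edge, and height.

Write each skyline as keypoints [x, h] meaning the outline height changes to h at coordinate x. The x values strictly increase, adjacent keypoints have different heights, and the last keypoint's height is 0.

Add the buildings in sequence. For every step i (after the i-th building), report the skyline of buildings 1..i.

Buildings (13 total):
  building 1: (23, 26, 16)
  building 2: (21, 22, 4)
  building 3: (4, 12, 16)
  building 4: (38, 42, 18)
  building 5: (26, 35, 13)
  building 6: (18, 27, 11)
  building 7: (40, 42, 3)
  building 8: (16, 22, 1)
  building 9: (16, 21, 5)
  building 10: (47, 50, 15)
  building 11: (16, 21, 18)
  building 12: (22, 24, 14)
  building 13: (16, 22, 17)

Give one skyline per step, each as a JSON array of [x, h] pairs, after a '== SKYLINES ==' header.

== SKYLINES ==
[[23,16],[26,0]]
[[21,4],[22,0],[23,16],[26,0]]
[[4,16],[12,0],[21,4],[22,0],[23,16],[26,0]]
[[4,16],[12,0],[21,4],[22,0],[23,16],[26,0],[38,18],[42,0]]
[[4,16],[12,0],[21,4],[22,0],[23,16],[26,13],[35,0],[38,18],[42,0]]
[[4,16],[12,0],[18,11],[23,16],[26,13],[35,0],[38,18],[42,0]]
[[4,16],[12,0],[18,11],[23,16],[26,13],[35,0],[38,18],[42,0]]
[[4,16],[12,0],[16,1],[18,11],[23,16],[26,13],[35,0],[38,18],[42,0]]
[[4,16],[12,0],[16,5],[18,11],[23,16],[26,13],[35,0],[38,18],[42,0]]
[[4,16],[12,0],[16,5],[18,11],[23,16],[26,13],[35,0],[38,18],[42,0],[47,15],[50,0]]
[[4,16],[12,0],[16,18],[21,11],[23,16],[26,13],[35,0],[38,18],[42,0],[47,15],[50,0]]
[[4,16],[12,0],[16,18],[21,11],[22,14],[23,16],[26,13],[35,0],[38,18],[42,0],[47,15],[50,0]]
[[4,16],[12,0],[16,18],[21,17],[22,14],[23,16],[26,13],[35,0],[38,18],[42,0],[47,15],[50,0]]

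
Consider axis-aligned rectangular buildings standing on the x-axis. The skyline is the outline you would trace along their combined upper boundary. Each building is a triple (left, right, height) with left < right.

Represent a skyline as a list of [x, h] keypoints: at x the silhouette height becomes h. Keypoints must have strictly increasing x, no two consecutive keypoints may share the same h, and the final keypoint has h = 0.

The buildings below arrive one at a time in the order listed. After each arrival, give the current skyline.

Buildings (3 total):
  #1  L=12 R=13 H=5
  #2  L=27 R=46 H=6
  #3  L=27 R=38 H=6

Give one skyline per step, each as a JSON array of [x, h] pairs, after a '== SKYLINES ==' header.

== SKYLINES ==
[[12,5],[13,0]]
[[12,5],[13,0],[27,6],[46,0]]
[[12,5],[13,0],[27,6],[46,0]]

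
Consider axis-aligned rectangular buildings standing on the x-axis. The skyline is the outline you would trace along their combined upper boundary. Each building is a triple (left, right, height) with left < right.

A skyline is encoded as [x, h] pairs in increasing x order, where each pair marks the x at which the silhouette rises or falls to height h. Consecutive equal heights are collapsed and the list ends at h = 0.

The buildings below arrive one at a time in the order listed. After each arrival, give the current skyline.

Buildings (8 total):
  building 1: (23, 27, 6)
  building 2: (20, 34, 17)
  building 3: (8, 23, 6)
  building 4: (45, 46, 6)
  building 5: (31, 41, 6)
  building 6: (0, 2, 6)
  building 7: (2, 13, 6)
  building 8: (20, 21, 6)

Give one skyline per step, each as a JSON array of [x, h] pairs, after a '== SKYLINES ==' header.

== SKYLINES ==
[[23,6],[27,0]]
[[20,17],[34,0]]
[[8,6],[20,17],[34,0]]
[[8,6],[20,17],[34,0],[45,6],[46,0]]
[[8,6],[20,17],[34,6],[41,0],[45,6],[46,0]]
[[0,6],[2,0],[8,6],[20,17],[34,6],[41,0],[45,6],[46,0]]
[[0,6],[20,17],[34,6],[41,0],[45,6],[46,0]]
[[0,6],[20,17],[34,6],[41,0],[45,6],[46,0]]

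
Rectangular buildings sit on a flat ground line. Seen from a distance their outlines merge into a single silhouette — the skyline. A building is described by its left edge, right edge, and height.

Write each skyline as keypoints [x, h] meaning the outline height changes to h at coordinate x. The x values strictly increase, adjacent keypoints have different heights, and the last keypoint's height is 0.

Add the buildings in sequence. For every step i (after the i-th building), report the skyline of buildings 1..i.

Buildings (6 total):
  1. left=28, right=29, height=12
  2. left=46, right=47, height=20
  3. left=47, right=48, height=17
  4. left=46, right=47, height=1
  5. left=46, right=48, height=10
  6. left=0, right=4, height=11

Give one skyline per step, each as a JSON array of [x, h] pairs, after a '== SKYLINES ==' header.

== SKYLINES ==
[[28,12],[29,0]]
[[28,12],[29,0],[46,20],[47,0]]
[[28,12],[29,0],[46,20],[47,17],[48,0]]
[[28,12],[29,0],[46,20],[47,17],[48,0]]
[[28,12],[29,0],[46,20],[47,17],[48,0]]
[[0,11],[4,0],[28,12],[29,0],[46,20],[47,17],[48,0]]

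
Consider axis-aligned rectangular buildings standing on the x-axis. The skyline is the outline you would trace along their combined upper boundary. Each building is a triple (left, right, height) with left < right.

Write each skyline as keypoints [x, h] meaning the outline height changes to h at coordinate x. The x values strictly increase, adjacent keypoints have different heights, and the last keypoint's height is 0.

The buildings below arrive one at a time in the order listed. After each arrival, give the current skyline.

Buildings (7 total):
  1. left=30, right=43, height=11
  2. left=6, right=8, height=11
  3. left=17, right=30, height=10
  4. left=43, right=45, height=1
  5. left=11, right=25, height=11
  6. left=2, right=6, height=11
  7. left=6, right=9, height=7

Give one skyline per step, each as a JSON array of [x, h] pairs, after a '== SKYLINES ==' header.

== SKYLINES ==
[[30,11],[43,0]]
[[6,11],[8,0],[30,11],[43,0]]
[[6,11],[8,0],[17,10],[30,11],[43,0]]
[[6,11],[8,0],[17,10],[30,11],[43,1],[45,0]]
[[6,11],[8,0],[11,11],[25,10],[30,11],[43,1],[45,0]]
[[2,11],[8,0],[11,11],[25,10],[30,11],[43,1],[45,0]]
[[2,11],[8,7],[9,0],[11,11],[25,10],[30,11],[43,1],[45,0]]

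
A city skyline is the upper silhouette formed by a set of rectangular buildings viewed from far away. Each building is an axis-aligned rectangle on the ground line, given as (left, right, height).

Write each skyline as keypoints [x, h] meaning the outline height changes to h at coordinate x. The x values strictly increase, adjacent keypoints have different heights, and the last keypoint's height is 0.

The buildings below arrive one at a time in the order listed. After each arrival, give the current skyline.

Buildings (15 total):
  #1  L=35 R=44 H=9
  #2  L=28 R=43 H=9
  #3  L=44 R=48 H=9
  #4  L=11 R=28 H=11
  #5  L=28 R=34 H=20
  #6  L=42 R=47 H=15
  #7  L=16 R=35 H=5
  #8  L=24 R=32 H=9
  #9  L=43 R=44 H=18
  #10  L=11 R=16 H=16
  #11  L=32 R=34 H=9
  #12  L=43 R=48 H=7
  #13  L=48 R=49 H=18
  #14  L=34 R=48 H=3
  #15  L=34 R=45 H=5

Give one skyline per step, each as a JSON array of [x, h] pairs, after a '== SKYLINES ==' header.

== SKYLINES ==
[[35,9],[44,0]]
[[28,9],[44,0]]
[[28,9],[48,0]]
[[11,11],[28,9],[48,0]]
[[11,11],[28,20],[34,9],[48,0]]
[[11,11],[28,20],[34,9],[42,15],[47,9],[48,0]]
[[11,11],[28,20],[34,9],[42,15],[47,9],[48,0]]
[[11,11],[28,20],[34,9],[42,15],[47,9],[48,0]]
[[11,11],[28,20],[34,9],[42,15],[43,18],[44,15],[47,9],[48,0]]
[[11,16],[16,11],[28,20],[34,9],[42,15],[43,18],[44,15],[47,9],[48,0]]
[[11,16],[16,11],[28,20],[34,9],[42,15],[43,18],[44,15],[47,9],[48,0]]
[[11,16],[16,11],[28,20],[34,9],[42,15],[43,18],[44,15],[47,9],[48,0]]
[[11,16],[16,11],[28,20],[34,9],[42,15],[43,18],[44,15],[47,9],[48,18],[49,0]]
[[11,16],[16,11],[28,20],[34,9],[42,15],[43,18],[44,15],[47,9],[48,18],[49,0]]
[[11,16],[16,11],[28,20],[34,9],[42,15],[43,18],[44,15],[47,9],[48,18],[49,0]]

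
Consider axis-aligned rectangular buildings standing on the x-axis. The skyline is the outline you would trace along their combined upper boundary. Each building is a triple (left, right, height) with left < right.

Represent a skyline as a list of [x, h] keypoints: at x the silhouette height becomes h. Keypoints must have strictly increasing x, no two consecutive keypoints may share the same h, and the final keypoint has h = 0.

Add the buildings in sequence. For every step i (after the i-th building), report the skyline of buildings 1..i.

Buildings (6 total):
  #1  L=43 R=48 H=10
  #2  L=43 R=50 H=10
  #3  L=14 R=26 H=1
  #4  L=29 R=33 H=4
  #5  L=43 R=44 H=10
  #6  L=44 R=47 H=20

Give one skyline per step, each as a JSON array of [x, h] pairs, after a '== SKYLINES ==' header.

== SKYLINES ==
[[43,10],[48,0]]
[[43,10],[50,0]]
[[14,1],[26,0],[43,10],[50,0]]
[[14,1],[26,0],[29,4],[33,0],[43,10],[50,0]]
[[14,1],[26,0],[29,4],[33,0],[43,10],[50,0]]
[[14,1],[26,0],[29,4],[33,0],[43,10],[44,20],[47,10],[50,0]]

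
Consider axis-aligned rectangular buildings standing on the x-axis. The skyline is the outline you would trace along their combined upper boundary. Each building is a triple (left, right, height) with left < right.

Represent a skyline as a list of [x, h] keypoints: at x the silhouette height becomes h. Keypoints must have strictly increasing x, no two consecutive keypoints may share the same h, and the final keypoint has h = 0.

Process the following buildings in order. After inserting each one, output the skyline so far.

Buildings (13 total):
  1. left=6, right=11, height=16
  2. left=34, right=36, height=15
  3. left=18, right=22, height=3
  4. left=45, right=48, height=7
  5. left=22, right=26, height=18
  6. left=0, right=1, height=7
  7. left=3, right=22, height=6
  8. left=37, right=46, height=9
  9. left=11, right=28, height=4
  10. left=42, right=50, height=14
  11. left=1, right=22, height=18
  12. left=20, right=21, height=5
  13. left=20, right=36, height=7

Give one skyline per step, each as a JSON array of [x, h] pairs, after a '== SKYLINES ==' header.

== SKYLINES ==
[[6,16],[11,0]]
[[6,16],[11,0],[34,15],[36,0]]
[[6,16],[11,0],[18,3],[22,0],[34,15],[36,0]]
[[6,16],[11,0],[18,3],[22,0],[34,15],[36,0],[45,7],[48,0]]
[[6,16],[11,0],[18,3],[22,18],[26,0],[34,15],[36,0],[45,7],[48,0]]
[[0,7],[1,0],[6,16],[11,0],[18,3],[22,18],[26,0],[34,15],[36,0],[45,7],[48,0]]
[[0,7],[1,0],[3,6],[6,16],[11,6],[22,18],[26,0],[34,15],[36,0],[45,7],[48,0]]
[[0,7],[1,0],[3,6],[6,16],[11,6],[22,18],[26,0],[34,15],[36,0],[37,9],[46,7],[48,0]]
[[0,7],[1,0],[3,6],[6,16],[11,6],[22,18],[26,4],[28,0],[34,15],[36,0],[37,9],[46,7],[48,0]]
[[0,7],[1,0],[3,6],[6,16],[11,6],[22,18],[26,4],[28,0],[34,15],[36,0],[37,9],[42,14],[50,0]]
[[0,7],[1,18],[26,4],[28,0],[34,15],[36,0],[37,9],[42,14],[50,0]]
[[0,7],[1,18],[26,4],[28,0],[34,15],[36,0],[37,9],[42,14],[50,0]]
[[0,7],[1,18],[26,7],[34,15],[36,0],[37,9],[42,14],[50,0]]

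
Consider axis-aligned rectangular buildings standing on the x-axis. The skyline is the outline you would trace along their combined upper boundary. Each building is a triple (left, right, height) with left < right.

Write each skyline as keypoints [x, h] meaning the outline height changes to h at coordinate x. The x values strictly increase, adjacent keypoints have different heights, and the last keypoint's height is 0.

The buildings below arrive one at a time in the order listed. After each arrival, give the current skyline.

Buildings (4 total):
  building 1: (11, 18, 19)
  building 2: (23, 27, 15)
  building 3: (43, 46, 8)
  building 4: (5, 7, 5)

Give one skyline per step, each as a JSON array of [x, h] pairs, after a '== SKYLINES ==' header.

== SKYLINES ==
[[11,19],[18,0]]
[[11,19],[18,0],[23,15],[27,0]]
[[11,19],[18,0],[23,15],[27,0],[43,8],[46,0]]
[[5,5],[7,0],[11,19],[18,0],[23,15],[27,0],[43,8],[46,0]]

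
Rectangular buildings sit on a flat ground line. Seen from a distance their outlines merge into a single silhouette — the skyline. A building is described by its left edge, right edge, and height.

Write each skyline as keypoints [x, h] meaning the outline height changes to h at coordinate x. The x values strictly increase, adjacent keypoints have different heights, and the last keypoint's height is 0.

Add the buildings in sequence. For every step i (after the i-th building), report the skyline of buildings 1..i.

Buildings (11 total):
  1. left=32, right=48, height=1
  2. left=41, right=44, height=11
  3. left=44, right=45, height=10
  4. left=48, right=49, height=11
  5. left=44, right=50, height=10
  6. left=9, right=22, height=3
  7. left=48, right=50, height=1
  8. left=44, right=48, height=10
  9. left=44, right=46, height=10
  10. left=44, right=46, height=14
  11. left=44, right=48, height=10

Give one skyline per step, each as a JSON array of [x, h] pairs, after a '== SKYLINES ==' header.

== SKYLINES ==
[[32,1],[48,0]]
[[32,1],[41,11],[44,1],[48,0]]
[[32,1],[41,11],[44,10],[45,1],[48,0]]
[[32,1],[41,11],[44,10],[45,1],[48,11],[49,0]]
[[32,1],[41,11],[44,10],[48,11],[49,10],[50,0]]
[[9,3],[22,0],[32,1],[41,11],[44,10],[48,11],[49,10],[50,0]]
[[9,3],[22,0],[32,1],[41,11],[44,10],[48,11],[49,10],[50,0]]
[[9,3],[22,0],[32,1],[41,11],[44,10],[48,11],[49,10],[50,0]]
[[9,3],[22,0],[32,1],[41,11],[44,10],[48,11],[49,10],[50,0]]
[[9,3],[22,0],[32,1],[41,11],[44,14],[46,10],[48,11],[49,10],[50,0]]
[[9,3],[22,0],[32,1],[41,11],[44,14],[46,10],[48,11],[49,10],[50,0]]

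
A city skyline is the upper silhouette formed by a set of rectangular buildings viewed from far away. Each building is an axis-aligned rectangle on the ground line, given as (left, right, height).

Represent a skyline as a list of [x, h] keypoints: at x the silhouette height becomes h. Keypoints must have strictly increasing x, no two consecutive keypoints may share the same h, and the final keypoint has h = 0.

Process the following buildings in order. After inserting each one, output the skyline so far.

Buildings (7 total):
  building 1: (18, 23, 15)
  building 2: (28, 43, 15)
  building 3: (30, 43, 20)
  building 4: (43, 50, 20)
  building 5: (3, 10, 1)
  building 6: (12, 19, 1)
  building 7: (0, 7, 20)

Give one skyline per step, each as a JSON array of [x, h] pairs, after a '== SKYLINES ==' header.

== SKYLINES ==
[[18,15],[23,0]]
[[18,15],[23,0],[28,15],[43,0]]
[[18,15],[23,0],[28,15],[30,20],[43,0]]
[[18,15],[23,0],[28,15],[30,20],[50,0]]
[[3,1],[10,0],[18,15],[23,0],[28,15],[30,20],[50,0]]
[[3,1],[10,0],[12,1],[18,15],[23,0],[28,15],[30,20],[50,0]]
[[0,20],[7,1],[10,0],[12,1],[18,15],[23,0],[28,15],[30,20],[50,0]]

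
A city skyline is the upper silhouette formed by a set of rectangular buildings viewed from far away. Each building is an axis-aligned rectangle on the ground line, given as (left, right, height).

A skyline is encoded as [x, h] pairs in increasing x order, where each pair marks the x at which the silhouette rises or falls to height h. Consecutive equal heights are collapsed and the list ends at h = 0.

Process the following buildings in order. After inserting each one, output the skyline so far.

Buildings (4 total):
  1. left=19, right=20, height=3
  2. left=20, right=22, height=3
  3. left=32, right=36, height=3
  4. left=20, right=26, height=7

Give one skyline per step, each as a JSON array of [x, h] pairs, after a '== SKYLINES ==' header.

== SKYLINES ==
[[19,3],[20,0]]
[[19,3],[22,0]]
[[19,3],[22,0],[32,3],[36,0]]
[[19,3],[20,7],[26,0],[32,3],[36,0]]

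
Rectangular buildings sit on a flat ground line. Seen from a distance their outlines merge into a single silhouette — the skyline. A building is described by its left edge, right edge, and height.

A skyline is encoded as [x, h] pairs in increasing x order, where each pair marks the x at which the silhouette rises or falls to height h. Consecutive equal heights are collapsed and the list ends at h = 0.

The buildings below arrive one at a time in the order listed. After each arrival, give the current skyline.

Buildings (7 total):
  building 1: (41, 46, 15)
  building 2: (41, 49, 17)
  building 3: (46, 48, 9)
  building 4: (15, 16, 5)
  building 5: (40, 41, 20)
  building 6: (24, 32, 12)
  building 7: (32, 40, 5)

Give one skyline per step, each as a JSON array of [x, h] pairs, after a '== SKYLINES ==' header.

== SKYLINES ==
[[41,15],[46,0]]
[[41,17],[49,0]]
[[41,17],[49,0]]
[[15,5],[16,0],[41,17],[49,0]]
[[15,5],[16,0],[40,20],[41,17],[49,0]]
[[15,5],[16,0],[24,12],[32,0],[40,20],[41,17],[49,0]]
[[15,5],[16,0],[24,12],[32,5],[40,20],[41,17],[49,0]]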